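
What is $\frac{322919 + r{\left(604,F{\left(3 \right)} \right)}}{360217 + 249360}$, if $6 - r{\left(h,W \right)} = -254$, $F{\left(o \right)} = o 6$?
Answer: $\frac{323179}{609577} \approx 0.53017$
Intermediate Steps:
$F{\left(o \right)} = 6 o$
$r{\left(h,W \right)} = 260$ ($r{\left(h,W \right)} = 6 - -254 = 6 + 254 = 260$)
$\frac{322919 + r{\left(604,F{\left(3 \right)} \right)}}{360217 + 249360} = \frac{322919 + 260}{360217 + 249360} = \frac{323179}{609577}$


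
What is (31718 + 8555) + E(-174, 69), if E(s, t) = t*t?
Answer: 45034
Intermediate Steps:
E(s, t) = t**2
(31718 + 8555) + E(-174, 69) = (31718 + 8555) + 69**2 = 40273 + 4761 = 45034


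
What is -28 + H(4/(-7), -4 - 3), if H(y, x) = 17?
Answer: -11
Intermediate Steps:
-28 + H(4/(-7), -4 - 3) = -28 + 17 = -11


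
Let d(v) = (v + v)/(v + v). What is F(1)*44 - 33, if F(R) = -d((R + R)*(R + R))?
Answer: -77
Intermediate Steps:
d(v) = 1 (d(v) = (2*v)/((2*v)) = (2*v)*(1/(2*v)) = 1)
F(R) = -1 (F(R) = -1*1 = -1)
F(1)*44 - 33 = -1*44 - 33 = -44 - 33 = -77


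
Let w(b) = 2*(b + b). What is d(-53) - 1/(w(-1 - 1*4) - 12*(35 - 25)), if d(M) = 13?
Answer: 1821/140 ≈ 13.007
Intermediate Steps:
w(b) = 4*b (w(b) = 2*(2*b) = 4*b)
d(-53) - 1/(w(-1 - 1*4) - 12*(35 - 25)) = 13 - 1/(4*(-1 - 1*4) - 12*(35 - 25)) = 13 - 1/(4*(-1 - 4) - 12*10) = 13 - 1/(4*(-5) - 120) = 13 - 1/(-20 - 120) = 13 - 1/(-140) = 13 - 1*(-1/140) = 13 + 1/140 = 1821/140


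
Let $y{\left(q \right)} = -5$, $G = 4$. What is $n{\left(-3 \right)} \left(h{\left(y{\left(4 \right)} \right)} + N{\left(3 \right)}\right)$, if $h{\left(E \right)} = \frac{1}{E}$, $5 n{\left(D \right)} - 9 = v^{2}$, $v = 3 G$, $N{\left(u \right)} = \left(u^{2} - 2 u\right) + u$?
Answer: $\frac{4437}{25} \approx 177.48$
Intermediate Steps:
$N{\left(u \right)} = u^{2} - u$
$v = 12$ ($v = 3 \cdot 4 = 12$)
$n{\left(D \right)} = \frac{153}{5}$ ($n{\left(D \right)} = \frac{9}{5} + \frac{12^{2}}{5} = \frac{9}{5} + \frac{1}{5} \cdot 144 = \frac{9}{5} + \frac{144}{5} = \frac{153}{5}$)
$n{\left(-3 \right)} \left(h{\left(y{\left(4 \right)} \right)} + N{\left(3 \right)}\right) = \frac{153 \left(\frac{1}{-5} + 3 \left(-1 + 3\right)\right)}{5} = \frac{153 \left(- \frac{1}{5} + 3 \cdot 2\right)}{5} = \frac{153 \left(- \frac{1}{5} + 6\right)}{5} = \frac{153}{5} \cdot \frac{29}{5} = \frac{4437}{25}$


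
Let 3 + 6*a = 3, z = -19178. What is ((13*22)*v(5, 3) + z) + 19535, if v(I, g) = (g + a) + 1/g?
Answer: 3931/3 ≈ 1310.3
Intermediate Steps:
a = 0 (a = -½ + (⅙)*3 = -½ + ½ = 0)
v(I, g) = g + 1/g (v(I, g) = (g + 0) + 1/g = g + 1/g)
((13*22)*v(5, 3) + z) + 19535 = ((13*22)*(3 + 1/3) - 19178) + 19535 = (286*(3 + ⅓) - 19178) + 19535 = (286*(10/3) - 19178) + 19535 = (2860/3 - 19178) + 19535 = -54674/3 + 19535 = 3931/3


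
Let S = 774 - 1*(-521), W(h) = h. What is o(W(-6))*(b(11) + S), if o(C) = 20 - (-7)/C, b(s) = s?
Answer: 73789/3 ≈ 24596.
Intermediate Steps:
o(C) = 20 + 7/C
S = 1295 (S = 774 + 521 = 1295)
o(W(-6))*(b(11) + S) = (20 + 7/(-6))*(11 + 1295) = (20 + 7*(-1/6))*1306 = (20 - 7/6)*1306 = (113/6)*1306 = 73789/3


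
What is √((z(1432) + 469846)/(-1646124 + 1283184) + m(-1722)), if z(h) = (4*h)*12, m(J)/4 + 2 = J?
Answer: I*√227143533004170/181470 ≈ 83.051*I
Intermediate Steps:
m(J) = -8 + 4*J
z(h) = 48*h
√((z(1432) + 469846)/(-1646124 + 1283184) + m(-1722)) = √((48*1432 + 469846)/(-1646124 + 1283184) + (-8 + 4*(-1722))) = √((68736 + 469846)/(-362940) + (-8 - 6888)) = √(538582*(-1/362940) - 6896) = √(-269291/181470 - 6896) = √(-1251686411/181470) = I*√227143533004170/181470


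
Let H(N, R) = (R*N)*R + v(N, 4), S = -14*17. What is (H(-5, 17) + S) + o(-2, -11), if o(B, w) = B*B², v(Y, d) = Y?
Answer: -1696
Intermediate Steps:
S = -238
H(N, R) = N + N*R² (H(N, R) = (R*N)*R + N = (N*R)*R + N = N*R² + N = N + N*R²)
o(B, w) = B³
(H(-5, 17) + S) + o(-2, -11) = (-5*(1 + 17²) - 238) + (-2)³ = (-5*(1 + 289) - 238) - 8 = (-5*290 - 238) - 8 = (-1450 - 238) - 8 = -1688 - 8 = -1696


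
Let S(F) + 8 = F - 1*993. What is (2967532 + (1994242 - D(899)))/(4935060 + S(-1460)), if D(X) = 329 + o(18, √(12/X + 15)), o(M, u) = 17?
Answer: 4961428/4932599 ≈ 1.0058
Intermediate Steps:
S(F) = -1001 + F (S(F) = -8 + (F - 1*993) = -8 + (F - 993) = -8 + (-993 + F) = -1001 + F)
D(X) = 346 (D(X) = 329 + 17 = 346)
(2967532 + (1994242 - D(899)))/(4935060 + S(-1460)) = (2967532 + (1994242 - 1*346))/(4935060 + (-1001 - 1460)) = (2967532 + (1994242 - 346))/(4935060 - 2461) = (2967532 + 1993896)/4932599 = 4961428*(1/4932599) = 4961428/4932599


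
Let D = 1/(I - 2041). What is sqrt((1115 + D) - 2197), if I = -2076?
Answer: 9*I*sqrt(226414415)/4117 ≈ 32.894*I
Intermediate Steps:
D = -1/4117 (D = 1/(-2076 - 2041) = 1/(-4117) = -1/4117 ≈ -0.00024290)
sqrt((1115 + D) - 2197) = sqrt((1115 - 1/4117) - 2197) = sqrt(4590454/4117 - 2197) = sqrt(-4454595/4117) = 9*I*sqrt(226414415)/4117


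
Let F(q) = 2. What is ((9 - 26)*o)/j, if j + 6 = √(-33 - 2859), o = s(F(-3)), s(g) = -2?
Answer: -17/244 - 17*I*√723/732 ≈ -0.069672 - 0.62446*I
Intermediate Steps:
o = -2
j = -6 + 2*I*√723 (j = -6 + √(-33 - 2859) = -6 + √(-2892) = -6 + 2*I*√723 ≈ -6.0 + 53.777*I)
((9 - 26)*o)/j = ((9 - 26)*(-2))/(-6 + 2*I*√723) = (-17*(-2))/(-6 + 2*I*√723) = 34/(-6 + 2*I*√723)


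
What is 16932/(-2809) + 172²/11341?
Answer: -108924356/31856869 ≈ -3.4192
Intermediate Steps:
16932/(-2809) + 172²/11341 = 16932*(-1/2809) + 29584*(1/11341) = -16932/2809 + 29584/11341 = -108924356/31856869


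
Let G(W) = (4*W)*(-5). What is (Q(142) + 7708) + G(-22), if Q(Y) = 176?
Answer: 8324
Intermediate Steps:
G(W) = -20*W
(Q(142) + 7708) + G(-22) = (176 + 7708) - 20*(-22) = 7884 + 440 = 8324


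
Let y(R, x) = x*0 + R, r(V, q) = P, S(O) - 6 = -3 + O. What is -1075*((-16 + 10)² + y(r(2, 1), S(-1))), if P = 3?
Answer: -41925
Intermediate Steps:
S(O) = 3 + O (S(O) = 6 + (-3 + O) = 3 + O)
r(V, q) = 3
y(R, x) = R (y(R, x) = 0 + R = R)
-1075*((-16 + 10)² + y(r(2, 1), S(-1))) = -1075*((-16 + 10)² + 3) = -1075*((-6)² + 3) = -1075*(36 + 3) = -1075*39 = -41925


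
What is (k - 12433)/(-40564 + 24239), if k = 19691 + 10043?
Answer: -17301/16325 ≈ -1.0598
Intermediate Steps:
k = 29734
(k - 12433)/(-40564 + 24239) = (29734 - 12433)/(-40564 + 24239) = 17301/(-16325) = 17301*(-1/16325) = -17301/16325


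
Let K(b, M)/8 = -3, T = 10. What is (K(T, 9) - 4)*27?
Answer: -756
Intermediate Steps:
K(b, M) = -24 (K(b, M) = 8*(-3) = -24)
(K(T, 9) - 4)*27 = (-24 - 4)*27 = -28*27 = -756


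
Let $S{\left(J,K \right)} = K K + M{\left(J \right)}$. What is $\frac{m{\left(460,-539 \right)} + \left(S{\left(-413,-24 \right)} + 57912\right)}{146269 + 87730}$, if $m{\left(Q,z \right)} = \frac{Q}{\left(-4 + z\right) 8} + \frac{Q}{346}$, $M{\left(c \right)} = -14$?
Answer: $\frac{10986208057}{43963264122} \approx 0.2499$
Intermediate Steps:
$m{\left(Q,z \right)} = \frac{Q}{346} + \frac{Q}{-32 + 8 z}$ ($m{\left(Q,z \right)} = \frac{Q}{-32 + 8 z} + Q \frac{1}{346} = \frac{Q}{-32 + 8 z} + \frac{Q}{346} = \frac{Q}{346} + \frac{Q}{-32 + 8 z}$)
$S{\left(J,K \right)} = -14 + K^{2}$ ($S{\left(J,K \right)} = K K - 14 = K^{2} - 14 = -14 + K^{2}$)
$\frac{m{\left(460,-539 \right)} + \left(S{\left(-413,-24 \right)} + 57912\right)}{146269 + 87730} = \frac{\frac{1}{1384} \cdot 460 \frac{1}{-4 - 539} \left(157 + 4 \left(-539\right)\right) + \left(\left(-14 + \left(-24\right)^{2}\right) + 57912\right)}{146269 + 87730} = \frac{\frac{1}{1384} \cdot 460 \frac{1}{-543} \left(157 - 2156\right) + \left(\left(-14 + 576\right) + 57912\right)}{233999} = \left(\frac{1}{1384} \cdot 460 \left(- \frac{1}{543}\right) \left(-1999\right) + \left(562 + 57912\right)\right) \frac{1}{233999} = \left(\frac{229885}{187878} + 58474\right) \frac{1}{233999} = \frac{10986208057}{187878} \cdot \frac{1}{233999} = \frac{10986208057}{43963264122}$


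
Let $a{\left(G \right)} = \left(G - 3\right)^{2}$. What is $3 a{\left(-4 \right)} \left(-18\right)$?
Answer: $-2646$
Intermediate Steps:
$a{\left(G \right)} = \left(-3 + G\right)^{2}$
$3 a{\left(-4 \right)} \left(-18\right) = 3 \left(-3 - 4\right)^{2} \left(-18\right) = 3 \left(-7\right)^{2} \left(-18\right) = 3 \cdot 49 \left(-18\right) = 147 \left(-18\right) = -2646$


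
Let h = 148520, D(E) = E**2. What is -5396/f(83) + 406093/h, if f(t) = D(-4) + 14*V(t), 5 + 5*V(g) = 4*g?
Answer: -1057744203/345903080 ≈ -3.0579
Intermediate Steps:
V(g) = -1 + 4*g/5 (V(g) = -1 + (4*g)/5 = -1 + 4*g/5)
f(t) = 2 + 56*t/5 (f(t) = (-4)**2 + 14*(-1 + 4*t/5) = 16 + (-14 + 56*t/5) = 2 + 56*t/5)
-5396/f(83) + 406093/h = -5396/(2 + (56/5)*83) + 406093/148520 = -5396/(2 + 4648/5) + 406093*(1/148520) = -5396/4658/5 + 406093/148520 = -5396*5/4658 + 406093/148520 = -13490/2329 + 406093/148520 = -1057744203/345903080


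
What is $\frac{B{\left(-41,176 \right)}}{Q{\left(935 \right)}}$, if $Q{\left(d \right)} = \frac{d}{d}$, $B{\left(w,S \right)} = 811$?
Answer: $811$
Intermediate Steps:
$Q{\left(d \right)} = 1$
$\frac{B{\left(-41,176 \right)}}{Q{\left(935 \right)}} = \frac{811}{1} = 811 \cdot 1 = 811$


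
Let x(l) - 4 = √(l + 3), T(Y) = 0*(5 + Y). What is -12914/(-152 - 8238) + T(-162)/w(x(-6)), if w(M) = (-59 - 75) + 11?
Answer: 6457/4195 ≈ 1.5392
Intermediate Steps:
T(Y) = 0
x(l) = 4 + √(3 + l) (x(l) = 4 + √(l + 3) = 4 + √(3 + l))
w(M) = -123 (w(M) = -134 + 11 = -123)
-12914/(-152 - 8238) + T(-162)/w(x(-6)) = -12914/(-152 - 8238) + 0/(-123) = -12914/(-8390) + 0*(-1/123) = -12914*(-1/8390) + 0 = 6457/4195 + 0 = 6457/4195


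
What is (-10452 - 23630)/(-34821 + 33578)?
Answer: 34082/1243 ≈ 27.419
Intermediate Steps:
(-10452 - 23630)/(-34821 + 33578) = -34082/(-1243) = -34082*(-1/1243) = 34082/1243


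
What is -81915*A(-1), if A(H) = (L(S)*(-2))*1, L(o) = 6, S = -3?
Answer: 982980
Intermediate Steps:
A(H) = -12 (A(H) = (6*(-2))*1 = -12*1 = -12)
-81915*A(-1) = -81915*(-12) = 982980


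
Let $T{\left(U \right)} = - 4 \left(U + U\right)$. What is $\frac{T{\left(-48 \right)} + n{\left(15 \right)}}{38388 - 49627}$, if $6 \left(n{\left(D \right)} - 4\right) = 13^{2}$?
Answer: $- \frac{2497}{67434} \approx -0.037029$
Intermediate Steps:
$T{\left(U \right)} = - 8 U$ ($T{\left(U \right)} = - 4 \cdot 2 U = - 8 U$)
$n{\left(D \right)} = \frac{193}{6}$ ($n{\left(D \right)} = 4 + \frac{13^{2}}{6} = 4 + \frac{1}{6} \cdot 169 = 4 + \frac{169}{6} = \frac{193}{6}$)
$\frac{T{\left(-48 \right)} + n{\left(15 \right)}}{38388 - 49627} = \frac{\left(-8\right) \left(-48\right) + \frac{193}{6}}{38388 - 49627} = \frac{384 + \frac{193}{6}}{-11239} = \frac{2497}{6} \left(- \frac{1}{11239}\right) = - \frac{2497}{67434}$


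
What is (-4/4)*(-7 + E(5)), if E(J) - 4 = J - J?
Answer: 3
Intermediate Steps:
E(J) = 4 (E(J) = 4 + (J - J) = 4 + 0 = 4)
(-4/4)*(-7 + E(5)) = (-4/4)*(-7 + 4) = -4*¼*(-3) = -1*(-3) = 3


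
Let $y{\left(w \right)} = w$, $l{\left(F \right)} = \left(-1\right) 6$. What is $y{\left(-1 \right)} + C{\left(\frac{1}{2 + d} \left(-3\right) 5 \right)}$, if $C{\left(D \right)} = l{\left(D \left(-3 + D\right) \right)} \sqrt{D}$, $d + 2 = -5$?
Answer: $-1 - 6 \sqrt{3} \approx -11.392$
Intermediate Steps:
$d = -7$ ($d = -2 - 5 = -7$)
$l{\left(F \right)} = -6$
$C{\left(D \right)} = - 6 \sqrt{D}$
$y{\left(-1 \right)} + C{\left(\frac{1}{2 + d} \left(-3\right) 5 \right)} = -1 - 6 \sqrt{\frac{1}{2 - 7} \left(-3\right) 5} = -1 - 6 \sqrt{\frac{1}{-5} \left(-3\right) 5} = -1 - 6 \sqrt{\left(- \frac{1}{5}\right) \left(-3\right) 5} = -1 - 6 \sqrt{\frac{3}{5} \cdot 5} = -1 - 6 \sqrt{3}$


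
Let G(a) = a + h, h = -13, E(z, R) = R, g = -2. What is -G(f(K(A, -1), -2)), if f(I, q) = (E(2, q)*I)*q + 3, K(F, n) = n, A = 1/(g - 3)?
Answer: 14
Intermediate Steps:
A = -⅕ (A = 1/(-2 - 3) = 1/(-5) = -⅕ ≈ -0.20000)
f(I, q) = 3 + I*q² (f(I, q) = (q*I)*q + 3 = (I*q)*q + 3 = I*q² + 3 = 3 + I*q²)
G(a) = -13 + a (G(a) = a - 13 = -13 + a)
-G(f(K(A, -1), -2)) = -(-13 + (3 - 1*(-2)²)) = -(-13 + (3 - 1*4)) = -(-13 + (3 - 4)) = -(-13 - 1) = -1*(-14) = 14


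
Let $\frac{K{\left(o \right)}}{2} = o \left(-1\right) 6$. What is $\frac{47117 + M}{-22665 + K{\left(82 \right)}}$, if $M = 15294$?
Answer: $- \frac{62411}{23649} \approx -2.6391$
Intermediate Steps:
$K{\left(o \right)} = - 12 o$ ($K{\left(o \right)} = 2 o \left(-1\right) 6 = 2 - o 6 = 2 \left(- 6 o\right) = - 12 o$)
$\frac{47117 + M}{-22665 + K{\left(82 \right)}} = \frac{47117 + 15294}{-22665 - 984} = \frac{62411}{-22665 - 984} = \frac{62411}{-23649} = 62411 \left(- \frac{1}{23649}\right) = - \frac{62411}{23649}$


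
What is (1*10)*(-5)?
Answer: -50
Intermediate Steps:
(1*10)*(-5) = 10*(-5) = -50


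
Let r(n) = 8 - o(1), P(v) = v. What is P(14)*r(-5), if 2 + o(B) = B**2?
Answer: 126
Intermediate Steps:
o(B) = -2 + B**2
r(n) = 9 (r(n) = 8 - (-2 + 1**2) = 8 - (-2 + 1) = 8 - 1*(-1) = 8 + 1 = 9)
P(14)*r(-5) = 14*9 = 126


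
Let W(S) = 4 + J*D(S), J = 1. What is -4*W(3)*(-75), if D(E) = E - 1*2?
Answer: 1500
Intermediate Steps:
D(E) = -2 + E (D(E) = E - 2 = -2 + E)
W(S) = 2 + S (W(S) = 4 + 1*(-2 + S) = 4 + (-2 + S) = 2 + S)
-4*W(3)*(-75) = -4*(2 + 3)*(-75) = -4*5*(-75) = -20*(-75) = 1500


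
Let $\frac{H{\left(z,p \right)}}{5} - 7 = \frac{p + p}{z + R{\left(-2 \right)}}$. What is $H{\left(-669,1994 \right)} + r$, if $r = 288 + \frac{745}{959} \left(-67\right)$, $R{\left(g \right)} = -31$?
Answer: $\frac{1162621}{4795} \approx 242.47$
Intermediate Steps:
$r = \frac{226277}{959}$ ($r = 288 + 745 \cdot \frac{1}{959} \left(-67\right) = 288 + \frac{745}{959} \left(-67\right) = 288 - \frac{49915}{959} = \frac{226277}{959} \approx 235.95$)
$H{\left(z,p \right)} = 35 + \frac{10 p}{-31 + z}$ ($H{\left(z,p \right)} = 35 + 5 \frac{p + p}{z - 31} = 35 + 5 \frac{2 p}{-31 + z} = 35 + \frac{10 p}{-31 + z}$)
$H{\left(-669,1994 \right)} + r = \frac{5 \left(-217 + 2 \cdot 1994 + 7 \left(-669\right)\right)}{-31 - 669} + \frac{226277}{959} = \frac{5 \left(-217 + 3988 - 4683\right)}{-700} + \frac{226277}{959} = 5 \left(- \frac{1}{700}\right) \left(-912\right) + \frac{226277}{959} = \frac{228}{35} + \frac{226277}{959} = \frac{1162621}{4795}$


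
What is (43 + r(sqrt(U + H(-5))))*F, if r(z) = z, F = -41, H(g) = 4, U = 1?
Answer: -1763 - 41*sqrt(5) ≈ -1854.7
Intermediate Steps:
(43 + r(sqrt(U + H(-5))))*F = (43 + sqrt(1 + 4))*(-41) = (43 + sqrt(5))*(-41) = -1763 - 41*sqrt(5)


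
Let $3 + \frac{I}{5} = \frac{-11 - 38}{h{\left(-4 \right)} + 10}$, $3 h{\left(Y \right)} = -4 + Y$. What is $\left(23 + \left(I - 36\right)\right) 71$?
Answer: $- \frac{95921}{22} \approx -4360.0$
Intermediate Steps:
$h{\left(Y \right)} = - \frac{4}{3} + \frac{Y}{3}$ ($h{\left(Y \right)} = \frac{-4 + Y}{3} = - \frac{4}{3} + \frac{Y}{3}$)
$I = - \frac{1065}{22}$ ($I = -15 + 5 \frac{-11 - 38}{\left(- \frac{4}{3} + \frac{1}{3} \left(-4\right)\right) + 10} = -15 + 5 \left(- \frac{49}{\left(- \frac{4}{3} - \frac{4}{3}\right) + 10}\right) = -15 + 5 \left(- \frac{49}{- \frac{8}{3} + 10}\right) = -15 + 5 \left(- \frac{49}{\frac{22}{3}}\right) = -15 + 5 \left(\left(-49\right) \frac{3}{22}\right) = -15 + 5 \left(- \frac{147}{22}\right) = -15 - \frac{735}{22} = - \frac{1065}{22} \approx -48.409$)
$\left(23 + \left(I - 36\right)\right) 71 = \left(23 - \frac{1857}{22}\right) 71 = \left(- \frac{1351}{22}\right) 71 = - \frac{95921}{22}$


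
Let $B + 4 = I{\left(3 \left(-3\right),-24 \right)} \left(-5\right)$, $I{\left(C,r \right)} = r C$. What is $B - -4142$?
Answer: $3058$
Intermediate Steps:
$I{\left(C,r \right)} = C r$
$B = -1084$ ($B = -4 + 3 \left(-3\right) \left(-24\right) \left(-5\right) = -4 + \left(-9\right) \left(-24\right) \left(-5\right) = -4 + 216 \left(-5\right) = -4 - 1080 = -1084$)
$B - -4142 = -1084 - -4142 = -1084 + 4142 = 3058$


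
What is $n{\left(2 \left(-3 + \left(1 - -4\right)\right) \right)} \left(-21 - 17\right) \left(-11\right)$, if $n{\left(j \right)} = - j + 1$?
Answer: $-1254$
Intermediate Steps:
$n{\left(j \right)} = 1 - j$
$n{\left(2 \left(-3 + \left(1 - -4\right)\right) \right)} \left(-21 - 17\right) \left(-11\right) = \left(1 - 2 \left(-3 + \left(1 - -4\right)\right)\right) \left(-21 - 17\right) \left(-11\right) = \left(1 - 2 \left(-3 + \left(1 + 4\right)\right)\right) \left(\left(-38\right) \left(-11\right)\right) = \left(1 - 2 \left(-3 + 5\right)\right) 418 = \left(1 - 2 \cdot 2\right) 418 = \left(1 - 4\right) 418 = \left(-3\right) 418 = -1254$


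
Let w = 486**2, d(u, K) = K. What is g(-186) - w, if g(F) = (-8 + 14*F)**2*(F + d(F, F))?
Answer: -2538222564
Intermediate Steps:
w = 236196
g(F) = 2*F*(-8 + 14*F)**2 (g(F) = (-8 + 14*F)**2*(F + F) = (-8 + 14*F)**2*(2*F) = 2*F*(-8 + 14*F)**2)
g(-186) - w = 8*(-186)*(-4 + 7*(-186))**2 - 1*236196 = 8*(-186)*(-4 - 1302)**2 - 236196 = 8*(-186)*(-1306)**2 - 236196 = 8*(-186)*1705636 - 236196 = -2537986368 - 236196 = -2538222564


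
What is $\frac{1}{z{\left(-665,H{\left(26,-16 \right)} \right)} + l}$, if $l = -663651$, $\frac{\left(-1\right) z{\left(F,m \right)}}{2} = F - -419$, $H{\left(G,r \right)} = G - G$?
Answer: $- \frac{1}{663159} \approx -1.5079 \cdot 10^{-6}$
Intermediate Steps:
$H{\left(G,r \right)} = 0$
$z{\left(F,m \right)} = -838 - 2 F$ ($z{\left(F,m \right)} = - 2 \left(F - -419\right) = - 2 \left(F + 419\right) = - 2 \left(419 + F\right) = -838 - 2 F$)
$\frac{1}{z{\left(-665,H{\left(26,-16 \right)} \right)} + l} = \frac{1}{\left(-838 - -1330\right) - 663651} = \frac{1}{\left(-838 + 1330\right) - 663651} = \frac{1}{492 - 663651} = \frac{1}{-663159} = - \frac{1}{663159}$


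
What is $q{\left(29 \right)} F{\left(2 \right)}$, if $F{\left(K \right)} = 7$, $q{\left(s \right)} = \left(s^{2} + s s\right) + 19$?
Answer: $11907$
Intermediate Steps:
$q{\left(s \right)} = 19 + 2 s^{2}$ ($q{\left(s \right)} = \left(s^{2} + s^{2}\right) + 19 = 2 s^{2} + 19 = 19 + 2 s^{2}$)
$q{\left(29 \right)} F{\left(2 \right)} = \left(19 + 2 \cdot 29^{2}\right) 7 = \left(19 + 2 \cdot 841\right) 7 = \left(19 + 1682\right) 7 = 1701 \cdot 7 = 11907$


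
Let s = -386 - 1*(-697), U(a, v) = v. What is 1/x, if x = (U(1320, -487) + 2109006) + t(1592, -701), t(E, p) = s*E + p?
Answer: 1/2602930 ≈ 3.8418e-7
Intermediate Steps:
s = 311 (s = -386 + 697 = 311)
t(E, p) = p + 311*E (t(E, p) = 311*E + p = p + 311*E)
x = 2602930 (x = (-487 + 2109006) + (-701 + 311*1592) = 2108519 + (-701 + 495112) = 2108519 + 494411 = 2602930)
1/x = 1/2602930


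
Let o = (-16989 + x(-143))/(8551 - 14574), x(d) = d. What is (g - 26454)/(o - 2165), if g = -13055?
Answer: 237962707/13022663 ≈ 18.273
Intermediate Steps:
o = 17132/6023 (o = (-16989 - 143)/(8551 - 14574) = -17132/(-6023) = -17132*(-1/6023) = 17132/6023 ≈ 2.8444)
(g - 26454)/(o - 2165) = (-13055 - 26454)/(17132/6023 - 2165) = -39509/(-13022663/6023) = -39509*(-6023/13022663) = 237962707/13022663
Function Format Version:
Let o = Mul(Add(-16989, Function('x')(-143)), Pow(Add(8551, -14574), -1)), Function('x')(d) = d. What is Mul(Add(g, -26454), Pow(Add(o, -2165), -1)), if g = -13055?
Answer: Rational(237962707, 13022663) ≈ 18.273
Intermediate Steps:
o = Rational(17132, 6023) (o = Mul(Add(-16989, -143), Pow(Add(8551, -14574), -1)) = Mul(-17132, Pow(-6023, -1)) = Mul(-17132, Rational(-1, 6023)) = Rational(17132, 6023) ≈ 2.8444)
Mul(Add(g, -26454), Pow(Add(o, -2165), -1)) = Mul(Add(-13055, -26454), Pow(Add(Rational(17132, 6023), -2165), -1)) = Mul(-39509, Pow(Rational(-13022663, 6023), -1)) = Mul(-39509, Rational(-6023, 13022663)) = Rational(237962707, 13022663)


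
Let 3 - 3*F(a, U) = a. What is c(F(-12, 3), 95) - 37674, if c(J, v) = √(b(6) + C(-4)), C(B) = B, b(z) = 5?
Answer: -37673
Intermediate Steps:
F(a, U) = 1 - a/3
c(J, v) = 1 (c(J, v) = √(5 - 4) = √1 = 1)
c(F(-12, 3), 95) - 37674 = 1 - 37674 = -37673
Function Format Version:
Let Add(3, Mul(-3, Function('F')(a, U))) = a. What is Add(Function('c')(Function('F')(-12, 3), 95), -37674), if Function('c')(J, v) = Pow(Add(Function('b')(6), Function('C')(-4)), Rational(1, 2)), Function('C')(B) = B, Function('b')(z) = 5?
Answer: -37673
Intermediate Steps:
Function('F')(a, U) = Add(1, Mul(Rational(-1, 3), a))
Function('c')(J, v) = 1 (Function('c')(J, v) = Pow(Add(5, -4), Rational(1, 2)) = Pow(1, Rational(1, 2)) = 1)
Add(Function('c')(Function('F')(-12, 3), 95), -37674) = Add(1, -37674) = -37673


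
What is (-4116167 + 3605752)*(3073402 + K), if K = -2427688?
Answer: -329582111310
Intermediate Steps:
(-4116167 + 3605752)*(3073402 + K) = (-4116167 + 3605752)*(3073402 - 2427688) = -510415*645714 = -329582111310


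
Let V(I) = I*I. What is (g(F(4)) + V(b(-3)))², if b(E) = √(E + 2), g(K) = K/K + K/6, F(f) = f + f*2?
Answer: 4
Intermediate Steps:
F(f) = 3*f (F(f) = f + 2*f = 3*f)
g(K) = 1 + K/6 (g(K) = 1 + K*(⅙) = 1 + K/6)
b(E) = √(2 + E)
V(I) = I²
(g(F(4)) + V(b(-3)))² = ((1 + (3*4)/6) + (√(2 - 3))²)² = ((1 + (⅙)*12) + (√(-1))²)² = ((1 + 2) + I²)² = (3 - 1)² = 2² = 4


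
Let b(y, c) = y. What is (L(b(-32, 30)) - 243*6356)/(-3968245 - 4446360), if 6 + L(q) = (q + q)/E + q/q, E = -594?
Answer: 458720329/2499137685 ≈ 0.18355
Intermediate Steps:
L(q) = -5 - q/297 (L(q) = -6 + ((q + q)/(-594) + q/q) = -6 + ((2*q)*(-1/594) + 1) = -6 + (-q/297 + 1) = -6 + (1 - q/297) = -5 - q/297)
(L(b(-32, 30)) - 243*6356)/(-3968245 - 4446360) = ((-5 - 1/297*(-32)) - 243*6356)/(-3968245 - 4446360) = ((-5 + 32/297) - 1544508)/(-8414605) = (-1453/297 - 1544508)*(-1/8414605) = -458720329/297*(-1/8414605) = 458720329/2499137685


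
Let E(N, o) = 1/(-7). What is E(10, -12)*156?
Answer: -156/7 ≈ -22.286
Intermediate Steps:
E(N, o) = -⅐
E(10, -12)*156 = -⅐*156 = -156/7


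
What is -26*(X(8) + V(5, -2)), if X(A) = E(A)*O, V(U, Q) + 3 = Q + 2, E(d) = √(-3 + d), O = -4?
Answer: 78 + 104*√5 ≈ 310.55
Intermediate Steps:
V(U, Q) = -1 + Q (V(U, Q) = -3 + (Q + 2) = -3 + (2 + Q) = -1 + Q)
X(A) = -4*√(-3 + A) (X(A) = √(-3 + A)*(-4) = -4*√(-3 + A))
-26*(X(8) + V(5, -2)) = -26*(-4*√(-3 + 8) + (-1 - 2)) = -26*(-4*√5 - 3) = -26*(-3 - 4*√5) = 78 + 104*√5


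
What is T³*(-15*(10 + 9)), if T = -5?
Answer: 35625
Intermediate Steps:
T³*(-15*(10 + 9)) = (-5)³*(-15*(10 + 9)) = -(-1875)*19 = -125*(-285) = 35625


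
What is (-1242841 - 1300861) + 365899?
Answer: -2177803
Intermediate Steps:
(-1242841 - 1300861) + 365899 = -2543702 + 365899 = -2177803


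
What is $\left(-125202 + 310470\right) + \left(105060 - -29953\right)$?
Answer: $320281$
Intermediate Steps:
$\left(-125202 + 310470\right) + \left(105060 - -29953\right) = 185268 + \left(105060 + 29953\right) = 185268 + 135013 = 320281$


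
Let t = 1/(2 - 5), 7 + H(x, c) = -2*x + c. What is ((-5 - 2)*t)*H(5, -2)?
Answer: -133/3 ≈ -44.333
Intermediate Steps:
H(x, c) = -7 + c - 2*x (H(x, c) = -7 + (-2*x + c) = -7 + (c - 2*x) = -7 + c - 2*x)
t = -⅓ (t = 1/(-3) = -⅓ ≈ -0.33333)
((-5 - 2)*t)*H(5, -2) = ((-5 - 2)*(-⅓))*(-7 - 2 - 2*5) = (-7*(-⅓))*(-7 - 2 - 10) = (7/3)*(-19) = -133/3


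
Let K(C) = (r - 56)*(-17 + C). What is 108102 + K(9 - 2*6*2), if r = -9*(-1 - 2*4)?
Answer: 107302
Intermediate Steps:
r = 81 (r = -9*(-1 - 8) = -9*(-9) = 81)
K(C) = -425 + 25*C (K(C) = (81 - 56)*(-17 + C) = 25*(-17 + C) = -425 + 25*C)
108102 + K(9 - 2*6*2) = 108102 + (-425 + 25*(9 - 2*6*2)) = 108102 + (-425 + 25*(9 - 12*2)) = 108102 + (-425 + 25*(9 - 24)) = 108102 + (-425 + 25*(-15)) = 108102 + (-425 - 375) = 108102 - 800 = 107302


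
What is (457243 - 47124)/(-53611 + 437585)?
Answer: 410119/383974 ≈ 1.0681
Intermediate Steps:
(457243 - 47124)/(-53611 + 437585) = 410119/383974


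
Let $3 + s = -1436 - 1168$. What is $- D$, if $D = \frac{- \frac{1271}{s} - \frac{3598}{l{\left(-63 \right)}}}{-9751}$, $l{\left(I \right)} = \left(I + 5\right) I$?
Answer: $- \frac{16108}{315944937} \approx -5.0984 \cdot 10^{-5}$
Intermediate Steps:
$s = -2607$ ($s = -3 - 2604 = -2607$)
$l{\left(I \right)} = I \left(5 + I\right)$ ($l{\left(I \right)} = \left(5 + I\right) I = I \left(5 + I\right)$)
$D = \frac{16108}{315944937}$ ($D = \frac{- \frac{1271}{-2607} - \frac{3598}{\left(-63\right) \left(5 - 63\right)}}{-9751} = \left(\left(-1271\right) \left(- \frac{1}{2607}\right) - \frac{3598}{\left(-63\right) \left(-58\right)}\right) \left(- \frac{1}{9751}\right) = \left(\frac{1271}{2607} - \frac{3598}{3654}\right) \left(- \frac{1}{9751}\right) = \left(\frac{1271}{2607} - \frac{257}{261}\right) \left(- \frac{1}{9751}\right) = \left(- \frac{112756}{226809}\right) \left(- \frac{1}{9751}\right) = \frac{16108}{315944937} \approx 5.0984 \cdot 10^{-5}$)
$- D = \left(-1\right) \frac{16108}{315944937} = - \frac{16108}{315944937}$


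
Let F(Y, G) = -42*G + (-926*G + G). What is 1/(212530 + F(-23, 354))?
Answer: -1/129788 ≈ -7.7049e-6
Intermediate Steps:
F(Y, G) = -967*G (F(Y, G) = -42*G - 925*G = -967*G)
1/(212530 + F(-23, 354)) = 1/(212530 - 967*354) = 1/(212530 - 342318) = 1/(-129788) = -1/129788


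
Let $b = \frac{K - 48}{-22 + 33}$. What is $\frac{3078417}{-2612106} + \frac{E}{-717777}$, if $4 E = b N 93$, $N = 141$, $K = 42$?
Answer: $- \frac{449155690558}{381926031333} \approx -1.176$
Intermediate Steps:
$b = - \frac{6}{11}$ ($b = \frac{42 - 48}{-22 + 33} = - \frac{6}{11} \approx -0.54545$)
$E = - \frac{39339}{22}$ ($E = \frac{\left(- \frac{6}{11}\right) 141 \cdot 93}{4} = \frac{\left(- \frac{846}{11}\right) 93}{4} = \frac{1}{4} \left(- \frac{78678}{11}\right) = - \frac{39339}{22} \approx -1788.1$)
$\frac{3078417}{-2612106} + \frac{E}{-717777} = \frac{3078417}{-2612106} - \frac{39339}{22 \left(-717777\right)} = 3078417 \left(- \frac{1}{2612106}\right) - - \frac{4371}{1754566} = - \frac{1026139}{870702} + \frac{4371}{1754566} = - \frac{449155690558}{381926031333}$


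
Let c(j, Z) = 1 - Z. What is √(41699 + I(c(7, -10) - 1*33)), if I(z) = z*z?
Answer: 3*√4687 ≈ 205.39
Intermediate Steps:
I(z) = z²
√(41699 + I(c(7, -10) - 1*33)) = √(41699 + ((1 - 1*(-10)) - 1*33)²) = √(41699 + ((1 + 10) - 33)²) = √(41699 + (11 - 33)²) = √(41699 + (-22)²) = √(41699 + 484) = √42183 = 3*√4687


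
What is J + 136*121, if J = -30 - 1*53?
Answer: 16373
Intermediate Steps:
J = -83 (J = -30 - 53 = -83)
J + 136*121 = -83 + 136*121 = -83 + 16456 = 16373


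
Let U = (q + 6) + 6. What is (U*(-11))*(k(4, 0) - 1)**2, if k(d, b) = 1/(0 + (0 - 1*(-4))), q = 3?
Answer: -1485/16 ≈ -92.813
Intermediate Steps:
U = 15 (U = (3 + 6) + 6 = 9 + 6 = 15)
k(d, b) = 1/4 (k(d, b) = 1/(0 + (0 + 4)) = 1/(0 + 4) = 1/4)
(U*(-11))*(k(4, 0) - 1)**2 = (15*(-11))*(1/4 - 1)**2 = -165*(-3/4)**2 = -165*9/16 = -1485/16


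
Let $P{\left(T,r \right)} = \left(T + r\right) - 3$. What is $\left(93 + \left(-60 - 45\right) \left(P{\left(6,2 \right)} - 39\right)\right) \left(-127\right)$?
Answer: $-465201$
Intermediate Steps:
$P{\left(T,r \right)} = -3 + T + r$
$\left(93 + \left(-60 - 45\right) \left(P{\left(6,2 \right)} - 39\right)\right) \left(-127\right) = \left(93 + \left(-60 - 45\right) \left(\left(-3 + 6 + 2\right) - 39\right)\right) \left(-127\right) = \left(93 - 105 \left(5 - 39\right)\right) \left(-127\right) = \left(93 - -3570\right) \left(-127\right) = \left(93 + 3570\right) \left(-127\right) = 3663 \left(-127\right) = -465201$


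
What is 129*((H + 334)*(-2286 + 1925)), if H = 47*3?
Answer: -22120275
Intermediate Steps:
H = 141
129*((H + 334)*(-2286 + 1925)) = 129*((141 + 334)*(-2286 + 1925)) = 129*(475*(-361)) = 129*(-171475) = -22120275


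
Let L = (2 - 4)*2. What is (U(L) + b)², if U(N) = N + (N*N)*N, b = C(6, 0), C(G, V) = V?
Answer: 4624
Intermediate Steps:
L = -4 (L = -2*2 = -4)
b = 0
U(N) = N + N³ (U(N) = N + N²*N = N + N³)
(U(L) + b)² = ((-4 + (-4)³) + 0)² = ((-4 - 64) + 0)² = (-68 + 0)² = (-68)² = 4624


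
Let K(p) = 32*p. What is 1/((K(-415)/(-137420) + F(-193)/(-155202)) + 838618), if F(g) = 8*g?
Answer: 533196471/447148214948554 ≈ 1.1924e-6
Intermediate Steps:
1/((K(-415)/(-137420) + F(-193)/(-155202)) + 838618) = 1/(((32*(-415))/(-137420) + (8*(-193))/(-155202)) + 838618) = 1/((-13280*(-1/137420) - 1544*(-1/155202)) + 838618) = 1/((664/6871 + 772/77601) + 838618) = 1/(56831476/533196471 + 838618) = 1/(447148214948554/533196471) = 533196471/447148214948554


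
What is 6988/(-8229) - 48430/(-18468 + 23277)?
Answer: -144045254/13191087 ≈ -10.920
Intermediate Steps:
6988/(-8229) - 48430/(-18468 + 23277) = 6988*(-1/8229) - 48430/4809 = -6988/8229 - 48430*1/4809 = -6988/8229 - 48430/4809 = -144045254/13191087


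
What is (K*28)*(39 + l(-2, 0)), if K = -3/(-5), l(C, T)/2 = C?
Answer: 588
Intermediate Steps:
l(C, T) = 2*C
K = ⅗ (K = -3*(-⅕) = ⅗ ≈ 0.60000)
(K*28)*(39 + l(-2, 0)) = ((⅗)*28)*(39 + 2*(-2)) = 84*(39 - 4)/5 = (84/5)*35 = 588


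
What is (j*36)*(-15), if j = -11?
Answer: 5940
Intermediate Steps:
(j*36)*(-15) = -11*36*(-15) = -396*(-15) = 5940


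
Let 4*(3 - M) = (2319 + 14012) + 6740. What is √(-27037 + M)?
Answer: I*√131207/2 ≈ 181.11*I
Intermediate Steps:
M = -23059/4 (M = 3 - ((2319 + 14012) + 6740)/4 = 3 - (16331 + 6740)/4 = 3 - ¼*23071 = 3 - 23071/4 = -23059/4 ≈ -5764.8)
√(-27037 + M) = √(-27037 - 23059/4) = √(-131207/4) = I*√131207/2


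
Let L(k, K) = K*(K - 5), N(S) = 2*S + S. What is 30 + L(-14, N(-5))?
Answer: 330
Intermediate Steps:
N(S) = 3*S
L(k, K) = K*(-5 + K)
30 + L(-14, N(-5)) = 30 + (3*(-5))*(-5 + 3*(-5)) = 30 - 15*(-5 - 15) = 30 - 15*(-20) = 30 + 300 = 330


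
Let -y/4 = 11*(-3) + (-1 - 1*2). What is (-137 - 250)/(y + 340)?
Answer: -387/484 ≈ -0.79959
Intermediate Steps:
y = 144 (y = -4*(11*(-3) + (-1 - 1*2)) = -4*(-33 + (-1 - 2)) = -4*(-33 - 3) = -4*(-36) = 144)
(-137 - 250)/(y + 340) = (-137 - 250)/(144 + 340) = -387/484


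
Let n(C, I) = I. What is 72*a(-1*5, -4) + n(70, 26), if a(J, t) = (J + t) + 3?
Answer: -406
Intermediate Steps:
a(J, t) = 3 + J + t
72*a(-1*5, -4) + n(70, 26) = 72*(3 - 1*5 - 4) + 26 = 72*(3 - 5 - 4) + 26 = 72*(-6) + 26 = -432 + 26 = -406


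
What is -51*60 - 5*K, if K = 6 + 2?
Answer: -3100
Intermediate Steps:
K = 8
-51*60 - 5*K = -51*60 - 5*8 = -3060 - 40 = -3100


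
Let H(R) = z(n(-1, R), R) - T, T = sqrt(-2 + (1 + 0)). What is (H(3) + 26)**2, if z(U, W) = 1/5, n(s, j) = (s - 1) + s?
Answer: 17136/25 - 262*I/5 ≈ 685.44 - 52.4*I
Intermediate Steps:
n(s, j) = -1 + 2*s (n(s, j) = (-1 + s) + s = -1 + 2*s)
T = I (T = sqrt(-2 + 1) = sqrt(-1) = I ≈ 1.0*I)
z(U, W) = 1/5
H(R) = 1/5 - I
(H(3) + 26)**2 = ((1/5 - I) + 26)**2 = (131/5 - I)**2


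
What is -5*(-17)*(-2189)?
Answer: -186065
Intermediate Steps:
-5*(-17)*(-2189) = 85*(-2189) = -186065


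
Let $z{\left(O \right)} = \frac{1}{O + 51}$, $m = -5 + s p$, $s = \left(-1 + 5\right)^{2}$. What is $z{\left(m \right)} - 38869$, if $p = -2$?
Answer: $- \frac{544165}{14} \approx -38869.0$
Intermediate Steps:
$s = 16$ ($s = 4^{2} = 16$)
$m = -37$ ($m = -5 + 16 \left(-2\right) = -5 - 32 = -37$)
$z{\left(O \right)} = \frac{1}{51 + O}$
$z{\left(m \right)} - 38869 = \frac{1}{51 - 37} - 38869 = \frac{1}{14} - 38869 = - \frac{544165}{14}$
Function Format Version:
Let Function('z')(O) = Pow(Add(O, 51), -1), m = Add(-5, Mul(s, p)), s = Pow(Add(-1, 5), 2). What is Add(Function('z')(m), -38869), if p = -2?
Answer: Rational(-544165, 14) ≈ -38869.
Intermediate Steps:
s = 16 (s = Pow(4, 2) = 16)
m = -37 (m = Add(-5, Mul(16, -2)) = Add(-5, -32) = -37)
Function('z')(O) = Pow(Add(51, O), -1)
Add(Function('z')(m), -38869) = Add(Pow(Add(51, -37), -1), -38869) = Add(Pow(14, -1), -38869) = Add(Rational(1, 14), -38869) = Rational(-544165, 14)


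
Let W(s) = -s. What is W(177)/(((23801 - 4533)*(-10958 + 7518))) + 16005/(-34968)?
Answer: -44201497511/96572757440 ≈ -0.45770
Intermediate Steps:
W(177)/(((23801 - 4533)*(-10958 + 7518))) + 16005/(-34968) = (-1*177)/(((23801 - 4533)*(-10958 + 7518))) + 16005/(-34968) = -177/(19268*(-3440)) + 16005*(-1/34968) = -177/(-66281920) - 5335/11656 = -177*(-1/66281920) - 5335/11656 = 177/66281920 - 5335/11656 = -44201497511/96572757440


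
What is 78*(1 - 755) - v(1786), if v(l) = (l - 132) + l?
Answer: -62252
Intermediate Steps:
v(l) = -132 + 2*l (v(l) = (-132 + l) + l = -132 + 2*l)
78*(1 - 755) - v(1786) = 78*(1 - 755) - (-132 + 2*1786) = 78*(-754) - (-132 + 3572) = -58812 - 1*3440 = -58812 - 3440 = -62252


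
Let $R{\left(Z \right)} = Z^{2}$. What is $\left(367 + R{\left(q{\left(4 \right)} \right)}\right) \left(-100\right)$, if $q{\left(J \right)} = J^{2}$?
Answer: $-62300$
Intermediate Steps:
$\left(367 + R{\left(q{\left(4 \right)} \right)}\right) \left(-100\right) = \left(367 + \left(4^{2}\right)^{2}\right) \left(-100\right) = \left(367 + 16^{2}\right) \left(-100\right) = \left(367 + 256\right) \left(-100\right) = 623 \left(-100\right) = -62300$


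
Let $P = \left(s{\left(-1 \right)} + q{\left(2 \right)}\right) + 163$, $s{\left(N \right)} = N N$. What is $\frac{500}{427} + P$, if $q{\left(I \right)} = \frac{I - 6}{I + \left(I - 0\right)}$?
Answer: $\frac{70101}{427} \approx 164.17$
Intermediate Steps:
$q{\left(I \right)} = \frac{-6 + I}{2 I}$ ($q{\left(I \right)} = \frac{-6 + I}{I + \left(I + 0\right)} = \frac{-6 + I}{I + I} = \frac{-6 + I}{2 I}$)
$s{\left(N \right)} = N^{2}$
$P = 163$ ($P = \left(\left(-1\right)^{2} + \frac{-6 + 2}{2 \cdot 2}\right) + 163 = \left(1 + \frac{1}{2} \cdot \frac{1}{2} \left(-4\right)\right) + 163 = \left(1 - 1\right) + 163 = 0 + 163 = 163$)
$\frac{500}{427} + P = \frac{500}{427} + 163 = \frac{70101}{427}$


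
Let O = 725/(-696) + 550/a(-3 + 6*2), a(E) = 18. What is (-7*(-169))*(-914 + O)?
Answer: -75336989/72 ≈ -1.0463e+6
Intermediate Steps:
O = 2125/72 (O = 725/(-696) + 550/18 = 725*(-1/696) + 550*(1/18) = -25/24 + 275/9 = 2125/72 ≈ 29.514)
(-7*(-169))*(-914 + O) = (-7*(-169))*(-914 + 2125/72) = 1183*(-63683/72) = -75336989/72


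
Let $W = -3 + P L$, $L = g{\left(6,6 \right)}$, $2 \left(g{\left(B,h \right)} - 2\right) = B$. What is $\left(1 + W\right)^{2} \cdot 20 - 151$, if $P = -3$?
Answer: $5629$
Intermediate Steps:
$g{\left(B,h \right)} = 2 + \frac{B}{2}$
$L = 5$ ($L = 2 + \frac{1}{2} \cdot 6 = 2 + 3 = 5$)
$W = -18$ ($W = -3 - 15 = -18$)
$\left(1 + W\right)^{2} \cdot 20 - 151 = \left(1 - 18\right)^{2} \cdot 20 - 151 = \left(-17\right)^{2} \cdot 20 - 151 = 289 \cdot 20 - 151 = 5780 - 151 = 5629$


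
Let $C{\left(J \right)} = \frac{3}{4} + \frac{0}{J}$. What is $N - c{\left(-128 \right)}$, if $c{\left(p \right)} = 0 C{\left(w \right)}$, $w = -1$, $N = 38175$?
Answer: $38175$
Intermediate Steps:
$C{\left(J \right)} = \frac{3}{4}$ ($C{\left(J \right)} = 3 \cdot \frac{1}{4} + 0 = \frac{3}{4} + 0 = \frac{3}{4}$)
$c{\left(p \right)} = 0$ ($c{\left(p \right)} = 0 \cdot \frac{3}{4} = 0$)
$N - c{\left(-128 \right)} = 38175 - 0 = 38175 + 0 = 38175$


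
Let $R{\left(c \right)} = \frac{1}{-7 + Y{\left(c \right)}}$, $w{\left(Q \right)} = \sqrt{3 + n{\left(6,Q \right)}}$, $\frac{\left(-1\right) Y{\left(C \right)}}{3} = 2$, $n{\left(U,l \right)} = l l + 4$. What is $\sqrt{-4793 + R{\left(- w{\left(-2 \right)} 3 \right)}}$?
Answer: $\frac{i \sqrt{810030}}{13} \approx 69.232 i$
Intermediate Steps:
$n{\left(U,l \right)} = 4 + l^{2}$ ($n{\left(U,l \right)} = l^{2} + 4 = 4 + l^{2}$)
$Y{\left(C \right)} = -6$ ($Y{\left(C \right)} = \left(-3\right) 2 = -6$)
$w{\left(Q \right)} = \sqrt{7 + Q^{2}}$ ($w{\left(Q \right)} = \sqrt{3 + \left(4 + Q^{2}\right)} = \sqrt{7 + Q^{2}}$)
$R{\left(c \right)} = - \frac{1}{13}$ ($R{\left(c \right)} = \frac{1}{-7 - 6} = \frac{1}{-13} = - \frac{1}{13}$)
$\sqrt{-4793 + R{\left(- w{\left(-2 \right)} 3 \right)}} = \sqrt{-4793 - \frac{1}{13}} = \sqrt{- \frac{62310}{13}} = \frac{i \sqrt{810030}}{13}$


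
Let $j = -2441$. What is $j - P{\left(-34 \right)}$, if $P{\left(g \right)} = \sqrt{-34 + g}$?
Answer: $-2441 - 2 i \sqrt{17} \approx -2441.0 - 8.2462 i$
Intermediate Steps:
$j - P{\left(-34 \right)} = -2441 - \sqrt{-34 - 34} = -2441 - \sqrt{-68} = -2441 - 2 i \sqrt{17}$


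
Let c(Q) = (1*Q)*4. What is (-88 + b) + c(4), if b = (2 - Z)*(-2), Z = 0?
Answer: -76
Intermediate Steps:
c(Q) = 4*Q (c(Q) = Q*4 = 4*Q)
b = -4 (b = (2 - 1*0)*(-2) = (2 + 0)*(-2) = 2*(-2) = -4)
(-88 + b) + c(4) = (-88 - 4) + 4*4 = -92 + 16 = -76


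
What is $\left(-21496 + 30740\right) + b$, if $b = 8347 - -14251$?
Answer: $31842$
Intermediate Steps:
$b = 22598$ ($b = 8347 + 14251 = 22598$)
$\left(-21496 + 30740\right) + b = \left(-21496 + 30740\right) + 22598 = 9244 + 22598 = 31842$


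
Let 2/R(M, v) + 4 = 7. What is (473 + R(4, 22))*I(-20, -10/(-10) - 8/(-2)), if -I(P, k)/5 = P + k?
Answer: 35525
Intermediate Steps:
I(P, k) = -5*P - 5*k (I(P, k) = -5*(P + k) = -5*P - 5*k)
R(M, v) = 2/3 (R(M, v) = 2/(-4 + 7) = 2/3)
(473 + R(4, 22))*I(-20, -10/(-10) - 8/(-2)) = (473 + 2/3)*(-5*(-20) - 5*(-10/(-10) - 8/(-2))) = 1421*(100 - 5*(-10*(-1/10) - 8*(-1/2)))/3 = 1421*(100 - 5*(1 + 4))/3 = 1421*(100 - 5*5)/3 = 1421*(100 - 25)/3 = (1421/3)*75 = 35525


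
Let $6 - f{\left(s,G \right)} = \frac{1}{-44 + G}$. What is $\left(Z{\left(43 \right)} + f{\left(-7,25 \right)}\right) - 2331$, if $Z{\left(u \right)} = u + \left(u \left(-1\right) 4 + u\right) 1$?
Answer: $- \frac{45808}{19} \approx -2410.9$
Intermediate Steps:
$f{\left(s,G \right)} = 6 - \frac{1}{-44 + G}$
$Z{\left(u \right)} = - 2 u$ ($Z{\left(u \right)} = u + \left(- u 4 + u\right) 1 = u + \left(- 4 u + u\right) 1 = u + - 3 u 1 = u - 3 u = - 2 u$)
$\left(Z{\left(43 \right)} + f{\left(-7,25 \right)}\right) - 2331 = \left(\left(-2\right) 43 + \frac{-265 + 6 \cdot 25}{-44 + 25}\right) - 2331 = \left(-86 + \frac{-265 + 150}{-19}\right) - 2331 = \left(-86 - - \frac{115}{19}\right) - 2331 = \left(-86 + \frac{115}{19}\right) - 2331 = - \frac{1519}{19} - 2331 = - \frac{45808}{19}$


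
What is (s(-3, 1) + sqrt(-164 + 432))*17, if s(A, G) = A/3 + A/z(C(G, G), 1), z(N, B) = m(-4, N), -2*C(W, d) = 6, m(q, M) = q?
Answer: -17/4 + 34*sqrt(67) ≈ 274.05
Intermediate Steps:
C(W, d) = -3 (C(W, d) = -1/2*6 = -3)
z(N, B) = -4
s(A, G) = A/12 (s(A, G) = A/3 + A/(-4) = A*(1/3) + A*(-1/4) = A/3 - A/4 = A/12)
(s(-3, 1) + sqrt(-164 + 432))*17 = ((1/12)*(-3) + sqrt(-164 + 432))*17 = (-1/4 + sqrt(268))*17 = (-1/4 + 2*sqrt(67))*17 = -17/4 + 34*sqrt(67)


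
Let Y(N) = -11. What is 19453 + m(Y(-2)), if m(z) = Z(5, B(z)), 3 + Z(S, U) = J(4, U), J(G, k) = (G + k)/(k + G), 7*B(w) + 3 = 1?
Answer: 19451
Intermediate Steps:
B(w) = -2/7 (B(w) = -3/7 + (⅐)*1 = -3/7 + ⅐ = -2/7)
J(G, k) = 1 (J(G, k) = (G + k)/(G + k) = 1)
Z(S, U) = -2 (Z(S, U) = -3 + 1 = -2)
m(z) = -2
19453 + m(Y(-2)) = 19453 - 2 = 19451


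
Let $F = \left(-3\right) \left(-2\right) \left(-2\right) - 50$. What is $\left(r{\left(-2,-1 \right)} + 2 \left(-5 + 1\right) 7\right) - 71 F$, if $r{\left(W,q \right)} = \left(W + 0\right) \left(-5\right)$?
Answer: $4356$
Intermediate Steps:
$r{\left(W,q \right)} = - 5 W$ ($r{\left(W,q \right)} = W \left(-5\right) = - 5 W$)
$F = -62$ ($F = 6 \left(-2\right) - 50 = -12 - 50 = -62$)
$\left(r{\left(-2,-1 \right)} + 2 \left(-5 + 1\right) 7\right) - 71 F = \left(\left(-5\right) \left(-2\right) + 2 \left(-5 + 1\right) 7\right) - -4402 = \left(10 + 2 \left(-4\right) 7\right) + 4402 = \left(10 - 56\right) + 4402 = -46 + 4402 = 4356$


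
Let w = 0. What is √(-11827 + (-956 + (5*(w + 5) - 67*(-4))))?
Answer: I*√12490 ≈ 111.76*I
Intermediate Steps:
√(-11827 + (-956 + (5*(w + 5) - 67*(-4)))) = √(-11827 + (-956 + (5*(0 + 5) - 67*(-4)))) = √(-11827 + (-956 + (5*5 + 268))) = √(-11827 + (-956 + (25 + 268))) = √(-11827 + (-956 + 293)) = √(-11827 - 663) = √(-12490) = I*√12490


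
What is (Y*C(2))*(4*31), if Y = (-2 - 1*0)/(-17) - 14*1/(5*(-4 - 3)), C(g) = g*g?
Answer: 21824/85 ≈ 256.75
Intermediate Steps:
C(g) = g**2
Y = 44/85 (Y = (-2 + 0)*(-1/17) - 14/(5*(-7)) = -2*(-1/17) - 14/(-35) = 2/17 - 14*(-1/35) = 2/17 + 2/5 = 44/85 ≈ 0.51765)
(Y*C(2))*(4*31) = ((44/85)*2**2)*(4*31) = ((44/85)*4)*124 = (176/85)*124 = 21824/85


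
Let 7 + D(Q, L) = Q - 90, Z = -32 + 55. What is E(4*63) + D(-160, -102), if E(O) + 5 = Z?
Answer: -239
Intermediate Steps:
Z = 23
D(Q, L) = -97 + Q (D(Q, L) = -7 + (Q - 90) = -7 + (-90 + Q) = -97 + Q)
E(O) = 18 (E(O) = -5 + 23 = 18)
E(4*63) + D(-160, -102) = 18 + (-97 - 160) = 18 - 257 = -239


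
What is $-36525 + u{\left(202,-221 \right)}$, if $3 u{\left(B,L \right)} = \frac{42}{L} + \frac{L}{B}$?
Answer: $- \frac{4891704475}{133926} \approx -36525.0$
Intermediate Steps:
$u{\left(B,L \right)} = \frac{14}{L} + \frac{L}{3 B}$ ($u{\left(B,L \right)} = \frac{\frac{42}{L} + \frac{L}{B}}{3} = \frac{14}{L} + \frac{L}{3 B}$)
$-36525 + u{\left(202,-221 \right)} = -36525 + \left(\frac{14}{-221} + \frac{1}{3} \left(-221\right) \frac{1}{202}\right) = -36525 + \left(14 \left(- \frac{1}{221}\right) + \frac{1}{3} \left(-221\right) \frac{1}{202}\right) = -36525 - \frac{57325}{133926} = - \frac{4891704475}{133926}$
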